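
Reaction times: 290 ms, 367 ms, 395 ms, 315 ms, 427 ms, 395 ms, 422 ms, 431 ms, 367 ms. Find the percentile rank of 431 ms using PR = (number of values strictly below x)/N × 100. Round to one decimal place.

88.9

N = 9.
Strictly below 431: 8. Equal to 431: 1.
PR = 8/9 × 100 = 88.9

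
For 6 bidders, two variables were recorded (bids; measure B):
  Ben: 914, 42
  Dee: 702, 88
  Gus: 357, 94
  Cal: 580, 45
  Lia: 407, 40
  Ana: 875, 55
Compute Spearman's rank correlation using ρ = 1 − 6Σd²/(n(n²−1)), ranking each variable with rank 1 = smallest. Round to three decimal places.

Ranks of variable 1: 6, 4, 1, 3, 2, 5
Ranks of variable 2: 2, 5, 6, 3, 1, 4
d = r₁ − r₂: 4, -1, -5, 0, 1, 1
d²: 16, 1, 25, 0, 1, 1; Σd² = 44
ρ = 1 − 6·44/(6·35) = 1 − 264/210 = -0.257

-0.257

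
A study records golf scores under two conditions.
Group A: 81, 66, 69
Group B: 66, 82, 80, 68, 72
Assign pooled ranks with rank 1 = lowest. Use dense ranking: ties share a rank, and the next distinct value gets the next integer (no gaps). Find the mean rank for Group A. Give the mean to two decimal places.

Sorted (ascending): 66, 66, 68, 69, 72, 80, 81, 82
The 2 values of 66 share dense rank 1.
Remaining distinct values take the next consecutive integers.
Group A values → pooled ranks: 81→6, 66→1, 69→3
Mean rank = (6 + 1 + 3) / 3 = 3.33

3.33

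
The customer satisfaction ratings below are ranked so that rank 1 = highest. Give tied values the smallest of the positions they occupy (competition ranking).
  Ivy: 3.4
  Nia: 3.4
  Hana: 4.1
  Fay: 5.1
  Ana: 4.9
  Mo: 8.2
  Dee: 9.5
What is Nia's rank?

6

Sorted (descending): 9.5, 8.2, 5.1, 4.9, 4.1, 3.4, 3.4
The 2 values of 3.4 occupy positions 6–7 → each gets rank 6.
Nia has value 3.4 → rank 6.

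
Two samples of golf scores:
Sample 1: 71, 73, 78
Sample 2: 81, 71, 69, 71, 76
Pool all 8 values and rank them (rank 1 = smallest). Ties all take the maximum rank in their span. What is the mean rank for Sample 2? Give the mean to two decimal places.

Sorted (ascending): 69, 71, 71, 71, 73, 76, 78, 81
The 3 values of 71 occupy positions 2–4 → each gets rank 4.
Sample 2 values → pooled ranks: 81→8, 71→4, 69→1, 71→4, 76→6
Mean rank = (8 + 4 + 1 + 4 + 6) / 5 = 4.60

4.60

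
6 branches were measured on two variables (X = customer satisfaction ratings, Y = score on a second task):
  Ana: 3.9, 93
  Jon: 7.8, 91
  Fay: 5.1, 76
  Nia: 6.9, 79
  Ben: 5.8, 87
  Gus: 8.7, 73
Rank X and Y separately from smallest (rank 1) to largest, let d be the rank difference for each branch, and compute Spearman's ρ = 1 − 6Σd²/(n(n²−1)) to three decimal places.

-0.486

Ranks of variable 1: 1, 5, 2, 4, 3, 6
Ranks of variable 2: 6, 5, 2, 3, 4, 1
d = r₁ − r₂: -5, 0, 0, 1, -1, 5
d²: 25, 0, 0, 1, 1, 25; Σd² = 52
ρ = 1 − 6·52/(6·35) = 1 − 312/210 = -0.486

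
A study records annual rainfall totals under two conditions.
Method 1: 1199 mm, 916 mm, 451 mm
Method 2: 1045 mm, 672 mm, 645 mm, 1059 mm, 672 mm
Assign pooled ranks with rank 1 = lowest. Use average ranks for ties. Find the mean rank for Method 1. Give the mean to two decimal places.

Sorted (ascending): 451, 645, 672, 672, 916, 1045, 1059, 1199
The 2 values of 672 occupy positions 3–4 → average rank (3+4)/2 = 3.5.
Method 1 values → pooled ranks: 1199→8, 916→5, 451→1
Mean rank = (8 + 5 + 1) / 3 = 4.67

4.67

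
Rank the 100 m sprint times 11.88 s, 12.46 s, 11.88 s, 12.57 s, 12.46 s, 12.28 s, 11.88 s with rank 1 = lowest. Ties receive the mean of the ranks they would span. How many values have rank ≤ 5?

Sorted (ascending): 11.88, 11.88, 11.88, 12.28, 12.46, 12.46, 12.57
The 3 values of 11.88 occupy positions 1–3 → average rank 2.
The 2 values of 12.46 occupy positions 5–6 → average rank (5+6)/2 = 5.5.
Ranks ≤ 5: {2, 2, 2, 4} → 4 values.

4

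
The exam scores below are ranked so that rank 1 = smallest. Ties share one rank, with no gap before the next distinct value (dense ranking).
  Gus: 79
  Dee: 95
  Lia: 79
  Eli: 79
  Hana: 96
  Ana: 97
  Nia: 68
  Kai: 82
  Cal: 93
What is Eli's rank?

2

Sorted (ascending): 68, 79, 79, 79, 82, 93, 95, 96, 97
The 3 values of 79 share dense rank 2.
Remaining distinct values take the next consecutive integers.
Eli has value 79 → rank 2.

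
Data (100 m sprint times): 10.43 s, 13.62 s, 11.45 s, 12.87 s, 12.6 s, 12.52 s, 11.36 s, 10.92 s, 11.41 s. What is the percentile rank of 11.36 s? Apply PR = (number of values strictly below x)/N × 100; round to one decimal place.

22.2

N = 9.
Strictly below 11.36: 2. Equal to 11.36: 1.
PR = 2/9 × 100 = 22.2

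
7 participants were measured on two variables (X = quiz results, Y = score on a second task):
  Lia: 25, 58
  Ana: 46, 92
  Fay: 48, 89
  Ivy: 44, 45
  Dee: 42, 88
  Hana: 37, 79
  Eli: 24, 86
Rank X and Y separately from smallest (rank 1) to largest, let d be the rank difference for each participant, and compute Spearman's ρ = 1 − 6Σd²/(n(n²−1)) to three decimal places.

0.500

Ranks of variable 1: 2, 6, 7, 5, 4, 3, 1
Ranks of variable 2: 2, 7, 6, 1, 5, 3, 4
d = r₁ − r₂: 0, -1, 1, 4, -1, 0, -3
d²: 0, 1, 1, 16, 1, 0, 9; Σd² = 28
ρ = 1 − 6·28/(7·48) = 1 − 168/336 = 0.500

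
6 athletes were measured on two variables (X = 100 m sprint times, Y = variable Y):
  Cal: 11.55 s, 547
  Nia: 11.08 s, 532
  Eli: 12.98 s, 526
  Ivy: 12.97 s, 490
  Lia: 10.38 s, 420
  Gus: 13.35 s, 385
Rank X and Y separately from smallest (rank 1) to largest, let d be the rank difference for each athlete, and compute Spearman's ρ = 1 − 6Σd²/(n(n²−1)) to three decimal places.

Ranks of variable 1: 3, 2, 5, 4, 1, 6
Ranks of variable 2: 6, 5, 4, 3, 2, 1
d = r₁ − r₂: -3, -3, 1, 1, -1, 5
d²: 9, 9, 1, 1, 1, 25; Σd² = 46
ρ = 1 − 6·46/(6·35) = 1 − 276/210 = -0.314

-0.314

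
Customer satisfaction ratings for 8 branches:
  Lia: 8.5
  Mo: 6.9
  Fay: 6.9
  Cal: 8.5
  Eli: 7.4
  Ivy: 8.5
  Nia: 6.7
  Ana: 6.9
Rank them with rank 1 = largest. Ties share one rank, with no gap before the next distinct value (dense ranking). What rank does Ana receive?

3

Sorted (descending): 8.5, 8.5, 8.5, 7.4, 6.9, 6.9, 6.9, 6.7
The 3 values of 8.5 share dense rank 1.
The 3 values of 6.9 share dense rank 3.
Remaining distinct values take the next consecutive integers.
Ana has value 6.9 → rank 3.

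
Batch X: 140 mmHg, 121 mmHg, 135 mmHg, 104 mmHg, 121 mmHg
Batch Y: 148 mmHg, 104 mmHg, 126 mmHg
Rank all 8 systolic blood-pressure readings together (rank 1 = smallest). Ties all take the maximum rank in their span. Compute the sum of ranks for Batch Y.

15

Sorted (ascending): 104, 104, 121, 121, 126, 135, 140, 148
The 2 values of 104 occupy positions 1–2 → each gets rank 2.
The 2 values of 121 occupy positions 3–4 → each gets rank 4.
Batch Y values → pooled ranks: 148→8, 104→2, 126→5
Rank sum = 8 + 2 + 5 = 15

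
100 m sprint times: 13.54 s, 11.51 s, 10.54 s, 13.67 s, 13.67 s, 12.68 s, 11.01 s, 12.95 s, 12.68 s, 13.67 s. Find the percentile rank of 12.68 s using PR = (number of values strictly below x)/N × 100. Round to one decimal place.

N = 10.
Strictly below 12.68: 3. Equal to 12.68: 2.
PR = 3/10 × 100 = 30.0

30.0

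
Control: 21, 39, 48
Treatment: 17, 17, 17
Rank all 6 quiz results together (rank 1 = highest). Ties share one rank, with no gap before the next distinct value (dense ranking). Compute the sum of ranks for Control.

Sorted (descending): 48, 39, 21, 17, 17, 17
The 3 values of 17 share dense rank 4.
Remaining distinct values take the next consecutive integers.
Control values → pooled ranks: 21→3, 39→2, 48→1
Rank sum = 3 + 2 + 1 = 6

6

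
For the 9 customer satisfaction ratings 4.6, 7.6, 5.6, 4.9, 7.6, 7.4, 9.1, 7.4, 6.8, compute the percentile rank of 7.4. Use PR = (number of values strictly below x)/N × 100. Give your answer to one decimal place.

44.4

N = 9.
Strictly below 7.4: 4. Equal to 7.4: 2.
PR = 4/9 × 100 = 44.4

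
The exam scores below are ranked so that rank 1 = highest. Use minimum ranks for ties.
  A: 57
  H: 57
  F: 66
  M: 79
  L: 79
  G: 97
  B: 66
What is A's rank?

6

Sorted (descending): 97, 79, 79, 66, 66, 57, 57
The 2 values of 79 occupy positions 2–3 → each gets rank 2.
The 2 values of 66 occupy positions 4–5 → each gets rank 4.
The 2 values of 57 occupy positions 6–7 → each gets rank 6.
A has value 57 → rank 6.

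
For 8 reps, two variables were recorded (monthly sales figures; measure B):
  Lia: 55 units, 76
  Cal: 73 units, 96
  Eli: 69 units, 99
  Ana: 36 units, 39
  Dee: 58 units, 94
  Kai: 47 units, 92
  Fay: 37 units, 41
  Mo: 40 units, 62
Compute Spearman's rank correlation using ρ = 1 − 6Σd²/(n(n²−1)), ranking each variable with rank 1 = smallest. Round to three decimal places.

0.952

Ranks of variable 1: 5, 8, 7, 1, 6, 4, 2, 3
Ranks of variable 2: 4, 7, 8, 1, 6, 5, 2, 3
d = r₁ − r₂: 1, 1, -1, 0, 0, -1, 0, 0
d²: 1, 1, 1, 0, 0, 1, 0, 0; Σd² = 4
ρ = 1 − 6·4/(8·63) = 1 − 24/504 = 0.952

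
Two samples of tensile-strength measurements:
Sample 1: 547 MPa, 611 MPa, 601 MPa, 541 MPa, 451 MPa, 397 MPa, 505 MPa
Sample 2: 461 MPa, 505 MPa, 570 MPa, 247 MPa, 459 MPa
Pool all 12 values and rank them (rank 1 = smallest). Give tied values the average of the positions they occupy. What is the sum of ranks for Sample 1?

Sorted (ascending): 247, 397, 451, 459, 461, 505, 505, 541, 547, 570, 601, 611
The 2 values of 505 occupy positions 6–7 → average rank (6+7)/2 = 6.5.
Sample 1 values → pooled ranks: 547→9, 611→12, 601→11, 541→8, 451→3, 397→2, 505→6.5
Rank sum = 9 + 12 + 11 + 8 + 3 + 2 + 6.5 = 51.5

51.5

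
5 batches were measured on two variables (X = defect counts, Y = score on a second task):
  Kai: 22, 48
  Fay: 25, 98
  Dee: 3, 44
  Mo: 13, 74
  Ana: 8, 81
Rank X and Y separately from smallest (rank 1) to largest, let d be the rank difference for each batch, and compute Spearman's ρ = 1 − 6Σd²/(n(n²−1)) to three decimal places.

Ranks of variable 1: 4, 5, 1, 3, 2
Ranks of variable 2: 2, 5, 1, 3, 4
d = r₁ − r₂: 2, 0, 0, 0, -2
d²: 4, 0, 0, 0, 4; Σd² = 8
ρ = 1 − 6·8/(5·24) = 1 − 48/120 = 0.600

0.600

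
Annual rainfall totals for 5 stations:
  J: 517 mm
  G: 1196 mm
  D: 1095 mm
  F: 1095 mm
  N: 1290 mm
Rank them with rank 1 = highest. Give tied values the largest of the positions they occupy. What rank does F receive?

Sorted (descending): 1290, 1196, 1095, 1095, 517
The 2 values of 1095 occupy positions 3–4 → each gets rank 4.
F has value 1095 mm → rank 4.

4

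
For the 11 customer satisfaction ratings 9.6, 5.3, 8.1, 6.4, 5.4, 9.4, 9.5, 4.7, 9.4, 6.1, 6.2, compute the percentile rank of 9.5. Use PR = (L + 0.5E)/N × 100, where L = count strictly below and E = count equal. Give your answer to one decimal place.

86.4

N = 11.
Strictly below 9.5: 9. Equal to 9.5: 1.
PR = (9 + 0.5·1)/11 × 100 = 86.4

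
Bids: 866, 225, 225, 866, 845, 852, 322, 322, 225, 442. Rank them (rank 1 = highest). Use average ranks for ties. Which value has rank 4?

845

Sorted (descending): 866, 866, 852, 845, 442, 322, 322, 225, 225, 225
The 2 values of 866 occupy positions 1–2 → average rank (1+2)/2 = 1.5.
The 2 values of 322 occupy positions 6–7 → average rank (6+7)/2 = 6.5.
The 3 values of 225 occupy positions 8–10 → average rank 9.
Rank 4 → value 845.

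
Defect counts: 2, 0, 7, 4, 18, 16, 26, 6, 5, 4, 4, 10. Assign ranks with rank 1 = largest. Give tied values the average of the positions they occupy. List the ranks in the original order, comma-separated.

Sorted (descending): 26, 18, 16, 10, 7, 6, 5, 4, 4, 4, 2, 0
The 3 values of 4 occupy positions 8–10 → average rank 9.

11, 12, 5, 9, 2, 3, 1, 6, 7, 9, 9, 4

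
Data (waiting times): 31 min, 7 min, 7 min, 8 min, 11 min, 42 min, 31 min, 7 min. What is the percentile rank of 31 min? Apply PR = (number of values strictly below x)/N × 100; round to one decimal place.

N = 8.
Strictly below 31: 5. Equal to 31: 2.
PR = 5/8 × 100 = 62.5

62.5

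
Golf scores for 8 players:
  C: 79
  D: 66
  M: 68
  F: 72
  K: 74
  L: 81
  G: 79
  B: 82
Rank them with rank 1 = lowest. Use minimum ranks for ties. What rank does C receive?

Sorted (ascending): 66, 68, 72, 74, 79, 79, 81, 82
The 2 values of 79 occupy positions 5–6 → each gets rank 5.
C has value 79 → rank 5.

5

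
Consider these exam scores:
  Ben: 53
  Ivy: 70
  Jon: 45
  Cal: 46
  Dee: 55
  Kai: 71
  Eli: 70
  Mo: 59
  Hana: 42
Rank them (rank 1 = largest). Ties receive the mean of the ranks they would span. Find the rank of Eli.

Sorted (descending): 71, 70, 70, 59, 55, 53, 46, 45, 42
The 2 values of 70 occupy positions 2–3 → average rank (2+3)/2 = 2.5.
Eli has value 70 → rank 2.5.

2.5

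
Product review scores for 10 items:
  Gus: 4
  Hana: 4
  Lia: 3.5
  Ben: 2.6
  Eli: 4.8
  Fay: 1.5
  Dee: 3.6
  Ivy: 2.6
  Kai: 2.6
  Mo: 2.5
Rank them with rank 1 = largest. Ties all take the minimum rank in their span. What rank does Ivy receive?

Sorted (descending): 4.8, 4, 4, 3.6, 3.5, 2.6, 2.6, 2.6, 2.5, 1.5
The 2 values of 4 occupy positions 2–3 → each gets rank 2.
The 3 values of 2.6 occupy positions 6–8 → each gets rank 6.
Ivy has value 2.6 → rank 6.

6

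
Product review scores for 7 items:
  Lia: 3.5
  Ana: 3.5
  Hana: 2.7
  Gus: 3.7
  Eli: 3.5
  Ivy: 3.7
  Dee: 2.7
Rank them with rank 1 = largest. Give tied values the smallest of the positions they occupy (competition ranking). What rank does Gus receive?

1

Sorted (descending): 3.7, 3.7, 3.5, 3.5, 3.5, 2.7, 2.7
The 2 values of 3.7 occupy positions 1–2 → each gets rank 1.
The 3 values of 3.5 occupy positions 3–5 → each gets rank 3.
The 2 values of 2.7 occupy positions 6–7 → each gets rank 6.
Gus has value 3.7 → rank 1.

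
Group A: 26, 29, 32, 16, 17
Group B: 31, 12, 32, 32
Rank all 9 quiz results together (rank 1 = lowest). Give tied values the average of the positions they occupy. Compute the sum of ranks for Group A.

Sorted (ascending): 12, 16, 17, 26, 29, 31, 32, 32, 32
The 3 values of 32 occupy positions 7–9 → average rank 8.
Group A values → pooled ranks: 26→4, 29→5, 32→8, 16→2, 17→3
Rank sum = 4 + 5 + 8 + 2 + 3 = 22

22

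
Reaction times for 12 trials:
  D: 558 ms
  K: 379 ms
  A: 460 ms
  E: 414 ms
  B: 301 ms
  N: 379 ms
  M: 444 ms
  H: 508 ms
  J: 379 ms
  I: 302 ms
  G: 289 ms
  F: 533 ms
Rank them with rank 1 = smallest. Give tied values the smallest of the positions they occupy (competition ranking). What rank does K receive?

Sorted (ascending): 289, 301, 302, 379, 379, 379, 414, 444, 460, 508, 533, 558
The 3 values of 379 occupy positions 4–6 → each gets rank 4.
K has value 379 ms → rank 4.

4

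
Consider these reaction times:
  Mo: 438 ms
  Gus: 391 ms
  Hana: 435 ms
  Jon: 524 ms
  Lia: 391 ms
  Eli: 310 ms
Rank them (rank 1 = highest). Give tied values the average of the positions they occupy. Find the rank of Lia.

Sorted (descending): 524, 438, 435, 391, 391, 310
The 2 values of 391 occupy positions 4–5 → average rank (4+5)/2 = 4.5.
Lia has value 391 ms → rank 4.5.

4.5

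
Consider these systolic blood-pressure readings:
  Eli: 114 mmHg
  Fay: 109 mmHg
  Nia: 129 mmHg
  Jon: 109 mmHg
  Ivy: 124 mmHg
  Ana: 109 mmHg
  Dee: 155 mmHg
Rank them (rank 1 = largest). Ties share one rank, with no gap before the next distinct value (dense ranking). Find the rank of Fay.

5

Sorted (descending): 155, 129, 124, 114, 109, 109, 109
The 3 values of 109 share dense rank 5.
Remaining distinct values take the next consecutive integers.
Fay has value 109 mmHg → rank 5.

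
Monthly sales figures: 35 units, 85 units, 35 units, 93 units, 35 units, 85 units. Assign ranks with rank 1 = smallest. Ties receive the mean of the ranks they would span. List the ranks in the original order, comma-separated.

Sorted (ascending): 35, 35, 35, 85, 85, 93
The 3 values of 35 occupy positions 1–3 → average rank 2.
The 2 values of 85 occupy positions 4–5 → average rank (4+5)/2 = 4.5.

2, 4.5, 2, 6, 2, 4.5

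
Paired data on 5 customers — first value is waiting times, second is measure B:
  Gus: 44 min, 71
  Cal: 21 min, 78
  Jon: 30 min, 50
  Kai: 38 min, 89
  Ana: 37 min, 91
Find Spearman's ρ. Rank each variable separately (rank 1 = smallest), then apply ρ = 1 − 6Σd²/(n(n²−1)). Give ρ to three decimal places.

0.100

Ranks of variable 1: 5, 1, 2, 4, 3
Ranks of variable 2: 2, 3, 1, 4, 5
d = r₁ − r₂: 3, -2, 1, 0, -2
d²: 9, 4, 1, 0, 4; Σd² = 18
ρ = 1 − 6·18/(5·24) = 1 − 108/120 = 0.100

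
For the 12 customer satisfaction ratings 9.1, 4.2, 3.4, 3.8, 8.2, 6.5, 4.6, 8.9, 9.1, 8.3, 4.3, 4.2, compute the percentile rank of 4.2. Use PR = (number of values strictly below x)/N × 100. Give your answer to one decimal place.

16.7

N = 12.
Strictly below 4.2: 2. Equal to 4.2: 2.
PR = 2/12 × 100 = 16.7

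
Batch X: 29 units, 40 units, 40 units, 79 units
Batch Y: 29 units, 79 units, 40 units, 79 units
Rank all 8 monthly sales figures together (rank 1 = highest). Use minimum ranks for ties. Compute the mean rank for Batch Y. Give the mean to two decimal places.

Sorted (descending): 79, 79, 79, 40, 40, 40, 29, 29
The 3 values of 79 occupy positions 1–3 → each gets rank 1.
The 3 values of 40 occupy positions 4–6 → each gets rank 4.
The 2 values of 29 occupy positions 7–8 → each gets rank 7.
Batch Y values → pooled ranks: 29→7, 79→1, 40→4, 79→1
Mean rank = (7 + 1 + 4 + 1) / 4 = 3.25

3.25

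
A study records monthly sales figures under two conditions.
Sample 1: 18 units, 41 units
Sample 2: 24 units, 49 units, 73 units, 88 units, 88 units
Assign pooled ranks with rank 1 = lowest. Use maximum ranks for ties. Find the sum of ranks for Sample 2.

Sorted (ascending): 18, 24, 41, 49, 73, 88, 88
The 2 values of 88 occupy positions 6–7 → each gets rank 7.
Sample 2 values → pooled ranks: 24→2, 49→4, 73→5, 88→7, 88→7
Rank sum = 2 + 4 + 5 + 7 + 7 = 25

25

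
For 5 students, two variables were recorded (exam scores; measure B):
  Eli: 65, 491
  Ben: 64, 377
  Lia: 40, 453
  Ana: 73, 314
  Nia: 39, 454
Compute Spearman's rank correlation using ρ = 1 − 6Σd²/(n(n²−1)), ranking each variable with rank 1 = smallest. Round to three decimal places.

Ranks of variable 1: 4, 3, 2, 5, 1
Ranks of variable 2: 5, 2, 3, 1, 4
d = r₁ − r₂: -1, 1, -1, 4, -3
d²: 1, 1, 1, 16, 9; Σd² = 28
ρ = 1 − 6·28/(5·24) = 1 − 168/120 = -0.400

-0.400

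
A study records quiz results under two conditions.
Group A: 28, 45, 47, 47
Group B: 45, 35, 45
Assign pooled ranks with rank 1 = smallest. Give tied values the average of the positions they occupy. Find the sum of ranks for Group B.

Sorted (ascending): 28, 35, 45, 45, 45, 47, 47
The 3 values of 45 occupy positions 3–5 → average rank 4.
The 2 values of 47 occupy positions 6–7 → average rank (6+7)/2 = 6.5.
Group B values → pooled ranks: 45→4, 35→2, 45→4
Rank sum = 4 + 2 + 4 = 10

10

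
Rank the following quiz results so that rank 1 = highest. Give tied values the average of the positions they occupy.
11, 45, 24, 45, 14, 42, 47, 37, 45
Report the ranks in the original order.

Sorted (descending): 47, 45, 45, 45, 42, 37, 24, 14, 11
The 3 values of 45 occupy positions 2–4 → average rank 3.

9, 3, 7, 3, 8, 5, 1, 6, 3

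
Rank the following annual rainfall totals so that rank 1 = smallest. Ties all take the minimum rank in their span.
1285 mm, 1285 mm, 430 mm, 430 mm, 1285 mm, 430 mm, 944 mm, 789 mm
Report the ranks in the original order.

6, 6, 1, 1, 6, 1, 5, 4

Sorted (ascending): 430, 430, 430, 789, 944, 1285, 1285, 1285
The 3 values of 430 occupy positions 1–3 → each gets rank 1.
The 3 values of 1285 occupy positions 6–8 → each gets rank 6.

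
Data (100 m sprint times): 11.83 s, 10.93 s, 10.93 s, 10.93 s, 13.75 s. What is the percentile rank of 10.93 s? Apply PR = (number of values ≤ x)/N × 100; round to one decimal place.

N = 5.
Strictly below 10.93: 0. Equal to 10.93: 3.
PR = 3/5 × 100 = 60.0

60.0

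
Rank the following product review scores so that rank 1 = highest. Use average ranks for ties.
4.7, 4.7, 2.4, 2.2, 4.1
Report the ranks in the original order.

Sorted (descending): 4.7, 4.7, 4.1, 2.4, 2.2
The 2 values of 4.7 occupy positions 1–2 → average rank (1+2)/2 = 1.5.

1.5, 1.5, 4, 5, 3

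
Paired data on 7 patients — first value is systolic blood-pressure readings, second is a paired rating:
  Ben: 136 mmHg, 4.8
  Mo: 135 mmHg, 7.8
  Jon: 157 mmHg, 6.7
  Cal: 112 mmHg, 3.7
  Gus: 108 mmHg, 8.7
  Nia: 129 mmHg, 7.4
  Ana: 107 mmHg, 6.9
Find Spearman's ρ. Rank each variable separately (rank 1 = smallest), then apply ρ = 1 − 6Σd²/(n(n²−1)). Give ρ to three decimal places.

Ranks of variable 1: 6, 5, 7, 3, 2, 4, 1
Ranks of variable 2: 2, 6, 3, 1, 7, 5, 4
d = r₁ − r₂: 4, -1, 4, 2, -5, -1, -3
d²: 16, 1, 16, 4, 25, 1, 9; Σd² = 72
ρ = 1 − 6·72/(7·48) = 1 − 432/336 = -0.286

-0.286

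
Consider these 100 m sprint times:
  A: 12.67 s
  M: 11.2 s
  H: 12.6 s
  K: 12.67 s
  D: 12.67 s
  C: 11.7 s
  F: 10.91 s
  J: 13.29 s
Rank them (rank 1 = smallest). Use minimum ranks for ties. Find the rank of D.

5

Sorted (ascending): 10.91, 11.2, 11.7, 12.6, 12.67, 12.67, 12.67, 13.29
The 3 values of 12.67 occupy positions 5–7 → each gets rank 5.
D has value 12.67 s → rank 5.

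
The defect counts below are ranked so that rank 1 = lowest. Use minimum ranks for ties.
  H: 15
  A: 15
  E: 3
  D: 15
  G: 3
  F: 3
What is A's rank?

Sorted (ascending): 3, 3, 3, 15, 15, 15
The 3 values of 3 occupy positions 1–3 → each gets rank 1.
The 3 values of 15 occupy positions 4–6 → each gets rank 4.
A has value 15 → rank 4.

4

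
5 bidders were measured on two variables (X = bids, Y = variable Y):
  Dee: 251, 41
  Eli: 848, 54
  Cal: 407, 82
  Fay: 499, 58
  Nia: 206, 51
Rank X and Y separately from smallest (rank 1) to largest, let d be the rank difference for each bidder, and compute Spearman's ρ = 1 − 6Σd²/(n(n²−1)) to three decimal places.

0.500

Ranks of variable 1: 2, 5, 3, 4, 1
Ranks of variable 2: 1, 3, 5, 4, 2
d = r₁ − r₂: 1, 2, -2, 0, -1
d²: 1, 4, 4, 0, 1; Σd² = 10
ρ = 1 − 6·10/(5·24) = 1 − 60/120 = 0.500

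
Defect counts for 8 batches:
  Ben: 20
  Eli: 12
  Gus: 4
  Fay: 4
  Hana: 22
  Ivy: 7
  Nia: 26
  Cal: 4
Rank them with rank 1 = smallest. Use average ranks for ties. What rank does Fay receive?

Sorted (ascending): 4, 4, 4, 7, 12, 20, 22, 26
The 3 values of 4 occupy positions 1–3 → average rank 2.
Fay has value 4 → rank 2.

2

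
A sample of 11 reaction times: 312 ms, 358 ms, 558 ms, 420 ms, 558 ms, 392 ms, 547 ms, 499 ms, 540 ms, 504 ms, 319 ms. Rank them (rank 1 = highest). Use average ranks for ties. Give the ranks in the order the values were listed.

Sorted (descending): 558, 558, 547, 540, 504, 499, 420, 392, 358, 319, 312
The 2 values of 558 occupy positions 1–2 → average rank (1+2)/2 = 1.5.

11, 9, 1.5, 7, 1.5, 8, 3, 6, 4, 5, 10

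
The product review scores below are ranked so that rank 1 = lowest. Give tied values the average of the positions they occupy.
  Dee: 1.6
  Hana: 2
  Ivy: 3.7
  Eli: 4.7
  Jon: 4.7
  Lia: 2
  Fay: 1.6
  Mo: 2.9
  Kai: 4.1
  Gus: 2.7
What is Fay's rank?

1.5

Sorted (ascending): 1.6, 1.6, 2, 2, 2.7, 2.9, 3.7, 4.1, 4.7, 4.7
The 2 values of 1.6 occupy positions 1–2 → average rank (1+2)/2 = 1.5.
The 2 values of 2 occupy positions 3–4 → average rank (3+4)/2 = 3.5.
The 2 values of 4.7 occupy positions 9–10 → average rank (9+10)/2 = 9.5.
Fay has value 1.6 → rank 1.5.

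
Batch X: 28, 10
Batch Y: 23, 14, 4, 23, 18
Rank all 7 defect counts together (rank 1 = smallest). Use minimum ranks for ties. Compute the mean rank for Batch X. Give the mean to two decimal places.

4.50

Sorted (ascending): 4, 10, 14, 18, 23, 23, 28
The 2 values of 23 occupy positions 5–6 → each gets rank 5.
Batch X values → pooled ranks: 28→7, 10→2
Mean rank = (7 + 2) / 2 = 4.50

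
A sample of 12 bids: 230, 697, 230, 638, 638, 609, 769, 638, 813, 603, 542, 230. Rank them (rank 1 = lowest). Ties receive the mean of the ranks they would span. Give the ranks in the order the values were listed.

Sorted (ascending): 230, 230, 230, 542, 603, 609, 638, 638, 638, 697, 769, 813
The 3 values of 230 occupy positions 1–3 → average rank 2.
The 3 values of 638 occupy positions 7–9 → average rank 8.

2, 10, 2, 8, 8, 6, 11, 8, 12, 5, 4, 2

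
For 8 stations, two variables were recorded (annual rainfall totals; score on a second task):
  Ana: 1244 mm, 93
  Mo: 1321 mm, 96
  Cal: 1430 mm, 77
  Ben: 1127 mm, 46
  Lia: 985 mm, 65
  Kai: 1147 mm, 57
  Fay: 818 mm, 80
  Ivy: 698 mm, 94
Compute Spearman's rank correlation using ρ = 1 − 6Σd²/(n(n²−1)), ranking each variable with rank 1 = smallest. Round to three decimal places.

Ranks of variable 1: 6, 7, 8, 4, 3, 5, 2, 1
Ranks of variable 2: 6, 8, 4, 1, 3, 2, 5, 7
d = r₁ − r₂: 0, -1, 4, 3, 0, 3, -3, -6
d²: 0, 1, 16, 9, 0, 9, 9, 36; Σd² = 80
ρ = 1 − 6·80/(8·63) = 1 − 480/504 = 0.048

0.048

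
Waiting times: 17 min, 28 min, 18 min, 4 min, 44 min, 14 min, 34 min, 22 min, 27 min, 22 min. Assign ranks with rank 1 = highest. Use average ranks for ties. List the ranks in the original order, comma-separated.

Sorted (descending): 44, 34, 28, 27, 22, 22, 18, 17, 14, 4
The 2 values of 22 occupy positions 5–6 → average rank (5+6)/2 = 5.5.

8, 3, 7, 10, 1, 9, 2, 5.5, 4, 5.5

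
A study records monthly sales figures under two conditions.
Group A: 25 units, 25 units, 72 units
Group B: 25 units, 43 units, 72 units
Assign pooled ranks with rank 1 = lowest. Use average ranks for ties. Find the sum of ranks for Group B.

Sorted (ascending): 25, 25, 25, 43, 72, 72
The 3 values of 25 occupy positions 1–3 → average rank 2.
The 2 values of 72 occupy positions 5–6 → average rank (5+6)/2 = 5.5.
Group B values → pooled ranks: 25→2, 43→4, 72→5.5
Rank sum = 2 + 4 + 5.5 = 11.5

11.5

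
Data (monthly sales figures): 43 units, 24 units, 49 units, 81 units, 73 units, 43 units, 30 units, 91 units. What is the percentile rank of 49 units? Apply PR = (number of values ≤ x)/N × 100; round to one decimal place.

62.5

N = 8.
Strictly below 49: 4. Equal to 49: 1.
PR = 5/8 × 100 = 62.5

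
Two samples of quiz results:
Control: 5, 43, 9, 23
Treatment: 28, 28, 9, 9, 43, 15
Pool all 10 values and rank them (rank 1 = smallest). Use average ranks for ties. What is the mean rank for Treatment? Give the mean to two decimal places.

Sorted (ascending): 5, 9, 9, 9, 15, 23, 28, 28, 43, 43
The 3 values of 9 occupy positions 2–4 → average rank 3.
The 2 values of 28 occupy positions 7–8 → average rank (7+8)/2 = 7.5.
The 2 values of 43 occupy positions 9–10 → average rank (9+10)/2 = 9.5.
Treatment values → pooled ranks: 28→7.5, 28→7.5, 9→3, 9→3, 43→9.5, 15→5
Mean rank = (7.5 + 7.5 + 3 + 3 + 9.5 + 5) / 6 = 5.92

5.92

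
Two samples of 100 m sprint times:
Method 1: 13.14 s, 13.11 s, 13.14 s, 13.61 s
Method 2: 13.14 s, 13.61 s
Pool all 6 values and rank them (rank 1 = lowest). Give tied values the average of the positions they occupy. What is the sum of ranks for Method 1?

12.5

Sorted (ascending): 13.11, 13.14, 13.14, 13.14, 13.61, 13.61
The 3 values of 13.14 occupy positions 2–4 → average rank 3.
The 2 values of 13.61 occupy positions 5–6 → average rank (5+6)/2 = 5.5.
Method 1 values → pooled ranks: 13.14→3, 13.11→1, 13.14→3, 13.61→5.5
Rank sum = 3 + 1 + 3 + 5.5 = 12.5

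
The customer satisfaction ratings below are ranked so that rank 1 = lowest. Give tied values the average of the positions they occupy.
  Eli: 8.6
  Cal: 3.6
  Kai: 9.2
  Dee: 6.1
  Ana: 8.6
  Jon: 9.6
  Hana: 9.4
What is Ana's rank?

Sorted (ascending): 3.6, 6.1, 8.6, 8.6, 9.2, 9.4, 9.6
The 2 values of 8.6 occupy positions 3–4 → average rank (3+4)/2 = 3.5.
Ana has value 8.6 → rank 3.5.

3.5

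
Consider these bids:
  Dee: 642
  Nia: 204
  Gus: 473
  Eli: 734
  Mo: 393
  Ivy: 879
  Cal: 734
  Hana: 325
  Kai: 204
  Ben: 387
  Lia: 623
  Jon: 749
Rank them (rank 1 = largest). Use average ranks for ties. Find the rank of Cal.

3.5

Sorted (descending): 879, 749, 734, 734, 642, 623, 473, 393, 387, 325, 204, 204
The 2 values of 734 occupy positions 3–4 → average rank (3+4)/2 = 3.5.
The 2 values of 204 occupy positions 11–12 → average rank (11+12)/2 = 11.5.
Cal has value 734 → rank 3.5.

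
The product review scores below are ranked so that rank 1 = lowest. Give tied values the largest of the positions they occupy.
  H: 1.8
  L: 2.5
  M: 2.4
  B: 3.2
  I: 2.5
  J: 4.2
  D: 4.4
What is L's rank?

4

Sorted (ascending): 1.8, 2.4, 2.5, 2.5, 3.2, 4.2, 4.4
The 2 values of 2.5 occupy positions 3–4 → each gets rank 4.
L has value 2.5 → rank 4.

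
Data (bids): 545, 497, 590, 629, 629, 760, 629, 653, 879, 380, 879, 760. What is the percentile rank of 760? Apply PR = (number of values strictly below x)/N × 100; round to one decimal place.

66.7

N = 12.
Strictly below 760: 8. Equal to 760: 2.
PR = 8/12 × 100 = 66.7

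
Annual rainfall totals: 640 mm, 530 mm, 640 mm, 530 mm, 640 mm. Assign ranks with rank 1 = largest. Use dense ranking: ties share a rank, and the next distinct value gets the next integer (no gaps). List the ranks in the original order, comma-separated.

Sorted (descending): 640, 640, 640, 530, 530
The 3 values of 640 share dense rank 1.
The 2 values of 530 share dense rank 2.

1, 2, 1, 2, 1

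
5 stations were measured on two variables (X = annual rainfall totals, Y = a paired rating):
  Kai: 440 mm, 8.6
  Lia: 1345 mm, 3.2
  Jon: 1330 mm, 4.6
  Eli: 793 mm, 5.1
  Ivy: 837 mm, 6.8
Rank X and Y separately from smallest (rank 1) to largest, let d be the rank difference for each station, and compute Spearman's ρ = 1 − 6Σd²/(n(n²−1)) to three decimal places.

-0.900

Ranks of variable 1: 1, 5, 4, 2, 3
Ranks of variable 2: 5, 1, 2, 3, 4
d = r₁ − r₂: -4, 4, 2, -1, -1
d²: 16, 16, 4, 1, 1; Σd² = 38
ρ = 1 − 6·38/(5·24) = 1 − 228/120 = -0.900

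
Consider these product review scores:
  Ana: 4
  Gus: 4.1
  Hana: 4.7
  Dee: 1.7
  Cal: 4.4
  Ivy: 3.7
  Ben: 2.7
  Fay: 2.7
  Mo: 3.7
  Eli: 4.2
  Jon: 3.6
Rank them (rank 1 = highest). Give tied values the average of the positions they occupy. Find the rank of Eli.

3

Sorted (descending): 4.7, 4.4, 4.2, 4.1, 4, 3.7, 3.7, 3.6, 2.7, 2.7, 1.7
The 2 values of 3.7 occupy positions 6–7 → average rank (6+7)/2 = 6.5.
The 2 values of 2.7 occupy positions 9–10 → average rank (9+10)/2 = 9.5.
Eli has value 4.2 → rank 3.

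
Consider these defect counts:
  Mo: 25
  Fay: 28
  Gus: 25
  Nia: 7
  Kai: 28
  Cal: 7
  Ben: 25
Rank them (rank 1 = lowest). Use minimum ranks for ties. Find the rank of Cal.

1

Sorted (ascending): 7, 7, 25, 25, 25, 28, 28
The 2 values of 7 occupy positions 1–2 → each gets rank 1.
The 3 values of 25 occupy positions 3–5 → each gets rank 3.
The 2 values of 28 occupy positions 6–7 → each gets rank 6.
Cal has value 7 → rank 1.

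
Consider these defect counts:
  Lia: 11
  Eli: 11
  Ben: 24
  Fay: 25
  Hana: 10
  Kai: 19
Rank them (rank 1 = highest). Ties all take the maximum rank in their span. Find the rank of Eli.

Sorted (descending): 25, 24, 19, 11, 11, 10
The 2 values of 11 occupy positions 4–5 → each gets rank 5.
Eli has value 11 → rank 5.

5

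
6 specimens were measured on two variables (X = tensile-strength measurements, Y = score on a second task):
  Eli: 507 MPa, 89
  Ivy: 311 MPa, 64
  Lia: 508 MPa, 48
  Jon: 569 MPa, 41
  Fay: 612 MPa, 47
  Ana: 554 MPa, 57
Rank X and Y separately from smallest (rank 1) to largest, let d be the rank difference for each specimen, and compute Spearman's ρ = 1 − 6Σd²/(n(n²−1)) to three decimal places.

Ranks of variable 1: 2, 1, 3, 5, 6, 4
Ranks of variable 2: 6, 5, 3, 1, 2, 4
d = r₁ − r₂: -4, -4, 0, 4, 4, 0
d²: 16, 16, 0, 16, 16, 0; Σd² = 64
ρ = 1 − 6·64/(6·35) = 1 − 384/210 = -0.829

-0.829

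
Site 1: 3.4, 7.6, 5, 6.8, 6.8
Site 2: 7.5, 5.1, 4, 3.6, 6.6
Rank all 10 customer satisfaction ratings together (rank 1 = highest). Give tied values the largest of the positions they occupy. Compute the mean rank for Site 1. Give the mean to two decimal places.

5.20

Sorted (descending): 7.6, 7.5, 6.8, 6.8, 6.6, 5.1, 5, 4, 3.6, 3.4
The 2 values of 6.8 occupy positions 3–4 → each gets rank 4.
Site 1 values → pooled ranks: 3.4→10, 7.6→1, 5→7, 6.8→4, 6.8→4
Mean rank = (10 + 1 + 7 + 4 + 4) / 5 = 5.20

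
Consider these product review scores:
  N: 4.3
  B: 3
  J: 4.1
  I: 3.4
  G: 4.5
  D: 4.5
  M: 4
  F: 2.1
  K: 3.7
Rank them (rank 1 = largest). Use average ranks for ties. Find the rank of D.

Sorted (descending): 4.5, 4.5, 4.3, 4.1, 4, 3.7, 3.4, 3, 2.1
The 2 values of 4.5 occupy positions 1–2 → average rank (1+2)/2 = 1.5.
D has value 4.5 → rank 1.5.

1.5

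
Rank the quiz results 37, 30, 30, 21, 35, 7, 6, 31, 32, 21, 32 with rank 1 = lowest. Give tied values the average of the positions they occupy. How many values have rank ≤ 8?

7

Sorted (ascending): 6, 7, 21, 21, 30, 30, 31, 32, 32, 35, 37
The 2 values of 21 occupy positions 3–4 → average rank (3+4)/2 = 3.5.
The 2 values of 30 occupy positions 5–6 → average rank (5+6)/2 = 5.5.
The 2 values of 32 occupy positions 8–9 → average rank (8+9)/2 = 8.5.
Ranks ≤ 8: {1, 2, 3.5, 3.5, 5.5, 5.5, 7} → 7 values.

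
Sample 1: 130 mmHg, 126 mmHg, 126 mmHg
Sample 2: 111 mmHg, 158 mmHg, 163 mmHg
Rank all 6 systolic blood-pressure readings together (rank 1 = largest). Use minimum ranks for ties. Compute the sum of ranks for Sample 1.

11

Sorted (descending): 163, 158, 130, 126, 126, 111
The 2 values of 126 occupy positions 4–5 → each gets rank 4.
Sample 1 values → pooled ranks: 130→3, 126→4, 126→4
Rank sum = 3 + 4 + 4 = 11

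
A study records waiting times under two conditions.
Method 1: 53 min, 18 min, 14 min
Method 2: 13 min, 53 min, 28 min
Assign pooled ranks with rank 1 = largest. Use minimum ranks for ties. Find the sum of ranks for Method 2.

10

Sorted (descending): 53, 53, 28, 18, 14, 13
The 2 values of 53 occupy positions 1–2 → each gets rank 1.
Method 2 values → pooled ranks: 13→6, 53→1, 28→3
Rank sum = 6 + 1 + 3 = 10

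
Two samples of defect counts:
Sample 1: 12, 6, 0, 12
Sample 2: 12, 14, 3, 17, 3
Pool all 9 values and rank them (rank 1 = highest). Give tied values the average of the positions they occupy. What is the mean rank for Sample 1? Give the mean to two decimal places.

5.75

Sorted (descending): 17, 14, 12, 12, 12, 6, 3, 3, 0
The 3 values of 12 occupy positions 3–5 → average rank 4.
The 2 values of 3 occupy positions 7–8 → average rank (7+8)/2 = 7.5.
Sample 1 values → pooled ranks: 12→4, 6→6, 0→9, 12→4
Mean rank = (4 + 6 + 9 + 4) / 4 = 5.75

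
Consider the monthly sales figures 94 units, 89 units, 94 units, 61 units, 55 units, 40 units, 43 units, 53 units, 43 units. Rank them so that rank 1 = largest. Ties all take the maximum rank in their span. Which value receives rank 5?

Sorted (descending): 94, 94, 89, 61, 55, 53, 43, 43, 40
The 2 values of 94 occupy positions 1–2 → each gets rank 2.
The 2 values of 43 occupy positions 7–8 → each gets rank 8.
Rank 5 → value 55.

55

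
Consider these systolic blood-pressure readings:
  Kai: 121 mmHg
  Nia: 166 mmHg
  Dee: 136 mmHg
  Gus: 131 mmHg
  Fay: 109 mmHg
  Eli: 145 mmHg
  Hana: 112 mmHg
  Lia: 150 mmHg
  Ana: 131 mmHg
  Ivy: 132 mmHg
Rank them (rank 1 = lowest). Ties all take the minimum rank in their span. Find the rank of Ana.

Sorted (ascending): 109, 112, 121, 131, 131, 132, 136, 145, 150, 166
The 2 values of 131 occupy positions 4–5 → each gets rank 4.
Ana has value 131 mmHg → rank 4.

4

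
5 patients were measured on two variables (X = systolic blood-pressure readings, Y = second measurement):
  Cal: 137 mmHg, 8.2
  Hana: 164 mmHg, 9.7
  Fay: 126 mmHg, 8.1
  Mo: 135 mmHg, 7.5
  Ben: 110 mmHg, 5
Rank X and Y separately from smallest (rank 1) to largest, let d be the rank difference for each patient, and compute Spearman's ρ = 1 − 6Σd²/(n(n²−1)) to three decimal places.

0.900

Ranks of variable 1: 4, 5, 2, 3, 1
Ranks of variable 2: 4, 5, 3, 2, 1
d = r₁ − r₂: 0, 0, -1, 1, 0
d²: 0, 0, 1, 1, 0; Σd² = 2
ρ = 1 − 6·2/(5·24) = 1 − 12/120 = 0.900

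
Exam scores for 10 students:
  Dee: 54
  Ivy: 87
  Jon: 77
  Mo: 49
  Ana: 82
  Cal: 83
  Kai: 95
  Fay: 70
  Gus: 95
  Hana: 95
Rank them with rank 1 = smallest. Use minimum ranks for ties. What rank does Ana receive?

Sorted (ascending): 49, 54, 70, 77, 82, 83, 87, 95, 95, 95
The 3 values of 95 occupy positions 8–10 → each gets rank 8.
Ana has value 82 → rank 5.

5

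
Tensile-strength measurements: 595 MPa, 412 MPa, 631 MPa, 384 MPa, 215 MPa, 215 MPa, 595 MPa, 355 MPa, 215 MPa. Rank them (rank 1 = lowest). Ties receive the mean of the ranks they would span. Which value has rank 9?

Sorted (ascending): 215, 215, 215, 355, 384, 412, 595, 595, 631
The 3 values of 215 occupy positions 1–3 → average rank 2.
The 2 values of 595 occupy positions 7–8 → average rank (7+8)/2 = 7.5.
Rank 9 → value 631.

631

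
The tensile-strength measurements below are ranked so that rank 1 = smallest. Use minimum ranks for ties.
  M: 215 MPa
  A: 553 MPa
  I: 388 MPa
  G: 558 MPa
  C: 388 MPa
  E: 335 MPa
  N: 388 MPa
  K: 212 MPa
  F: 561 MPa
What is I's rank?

4

Sorted (ascending): 212, 215, 335, 388, 388, 388, 553, 558, 561
The 3 values of 388 occupy positions 4–6 → each gets rank 4.
I has value 388 MPa → rank 4.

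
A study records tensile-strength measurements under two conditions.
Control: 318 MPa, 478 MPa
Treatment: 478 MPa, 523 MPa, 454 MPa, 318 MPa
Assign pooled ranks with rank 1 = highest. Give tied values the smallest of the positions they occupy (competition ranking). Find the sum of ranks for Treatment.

12

Sorted (descending): 523, 478, 478, 454, 318, 318
The 2 values of 478 occupy positions 2–3 → each gets rank 2.
The 2 values of 318 occupy positions 5–6 → each gets rank 5.
Treatment values → pooled ranks: 478→2, 523→1, 454→4, 318→5
Rank sum = 2 + 1 + 4 + 5 = 12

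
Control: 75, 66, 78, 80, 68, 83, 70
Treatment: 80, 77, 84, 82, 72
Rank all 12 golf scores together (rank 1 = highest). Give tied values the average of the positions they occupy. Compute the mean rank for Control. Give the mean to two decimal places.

Sorted (descending): 84, 83, 82, 80, 80, 78, 77, 75, 72, 70, 68, 66
The 2 values of 80 occupy positions 4–5 → average rank (4+5)/2 = 4.5.
Control values → pooled ranks: 75→8, 66→12, 78→6, 80→4.5, 68→11, 83→2, 70→10
Mean rank = (8 + 12 + 6 + 4.5 + 11 + 2 + 10) / 7 = 7.64

7.64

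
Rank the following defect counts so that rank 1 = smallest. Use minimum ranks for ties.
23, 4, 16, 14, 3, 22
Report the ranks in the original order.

Sorted (ascending): 3, 4, 14, 16, 22, 23
No ties — each value takes its position as its rank.

6, 2, 4, 3, 1, 5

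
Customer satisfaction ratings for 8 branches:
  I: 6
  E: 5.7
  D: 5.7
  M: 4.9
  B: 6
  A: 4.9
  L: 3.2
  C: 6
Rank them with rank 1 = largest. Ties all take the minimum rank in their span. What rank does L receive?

8

Sorted (descending): 6, 6, 6, 5.7, 5.7, 4.9, 4.9, 3.2
The 3 values of 6 occupy positions 1–3 → each gets rank 1.
The 2 values of 5.7 occupy positions 4–5 → each gets rank 4.
The 2 values of 4.9 occupy positions 6–7 → each gets rank 6.
L has value 3.2 → rank 8.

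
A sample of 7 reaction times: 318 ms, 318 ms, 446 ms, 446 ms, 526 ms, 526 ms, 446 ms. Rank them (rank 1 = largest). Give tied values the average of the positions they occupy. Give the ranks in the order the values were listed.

Sorted (descending): 526, 526, 446, 446, 446, 318, 318
The 2 values of 526 occupy positions 1–2 → average rank (1+2)/2 = 1.5.
The 3 values of 446 occupy positions 3–5 → average rank 4.
The 2 values of 318 occupy positions 6–7 → average rank (6+7)/2 = 6.5.

6.5, 6.5, 4, 4, 1.5, 1.5, 4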